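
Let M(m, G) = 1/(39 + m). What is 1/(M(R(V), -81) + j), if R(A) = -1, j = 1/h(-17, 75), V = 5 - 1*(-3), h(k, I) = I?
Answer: 2850/113 ≈ 25.221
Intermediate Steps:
V = 8 (V = 5 + 3 = 8)
j = 1/75 ≈ 0.013333
1/(M(R(V), -81) + j) = 1/(1/(39 - 1) + 1/75) = 1/(1/38 + 1/75) = 1/(113/2850) = 2850/113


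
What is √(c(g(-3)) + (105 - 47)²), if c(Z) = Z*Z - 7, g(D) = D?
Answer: 3*√374 ≈ 58.017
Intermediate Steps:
c(Z) = -7 + Z² (c(Z) = Z² - 7 = -7 + Z²)
√(c(g(-3)) + (105 - 47)²) = √((-7 + (-3)²) + (105 - 47)²) = √((-7 + 9) + 58²) = √(2 + 3364) = √3366 = 3*√374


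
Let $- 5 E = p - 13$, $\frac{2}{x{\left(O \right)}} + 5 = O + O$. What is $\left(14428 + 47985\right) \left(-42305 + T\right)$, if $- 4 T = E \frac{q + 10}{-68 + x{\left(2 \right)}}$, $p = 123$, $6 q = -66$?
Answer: $- \frac{369652788557}{140} \approx -2.6404 \cdot 10^{9}$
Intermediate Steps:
$q = -11$ ($q = \frac{1}{6} \left(-66\right) = -11$)
$x{\left(O \right)} = \frac{2}{-5 + 2 O}$ ($x{\left(O \right)} = \frac{2}{-5 + \left(O + O\right)} = \frac{2}{-5 + 2 O}$)
$E = -22$ ($E = - \frac{123 - 13}{5} = \left(- \frac{1}{5}\right) 110 = -22$)
$T = \frac{11}{140}$ ($T = - \frac{\left(-22\right) \frac{-11 + 10}{-68 + \frac{2}{-5 + 2 \cdot 2}}}{4} = - \frac{\left(-22\right) \left(- \frac{1}{-68 + \frac{2}{-5 + 4}}\right)}{4} = - \frac{\left(-22\right) \left(- \frac{1}{-68 + \frac{2}{-1}}\right)}{4} = - \frac{\left(-22\right) \left(- \frac{1}{-68 + 2 \left(-1\right)}\right)}{4} = - \frac{\left(-22\right) \left(- \frac{1}{-68 - 2}\right)}{4} = - \frac{\left(-22\right) \left(- \frac{1}{-70}\right)}{4} = - \frac{\left(-22\right) \left(\left(-1\right) \left(- \frac{1}{70}\right)\right)}{4} = - \frac{\left(-22\right) \frac{1}{70}}{4} = \left(- \frac{1}{4}\right) \left(- \frac{11}{35}\right) = \frac{11}{140} \approx 0.078571$)
$\left(14428 + 47985\right) \left(-42305 + T\right) = \left(14428 + 47985\right) \left(-42305 + \frac{11}{140}\right) = 62413 \left(- \frac{5922689}{140}\right) = - \frac{369652788557}{140}$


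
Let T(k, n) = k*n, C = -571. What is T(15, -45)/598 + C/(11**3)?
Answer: -1239883/795938 ≈ -1.5578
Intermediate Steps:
T(15, -45)/598 + C/(11**3) = (15*(-45))/598 - 571/(11**3) = -675*1/598 - 571/1331 = -675/598 - 571*1/1331 = -675/598 - 571/1331 = -1239883/795938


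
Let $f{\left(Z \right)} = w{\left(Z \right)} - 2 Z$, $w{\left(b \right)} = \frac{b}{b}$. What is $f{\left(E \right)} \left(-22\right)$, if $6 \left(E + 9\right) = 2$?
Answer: $- \frac{1210}{3} \approx -403.33$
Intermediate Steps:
$w{\left(b \right)} = 1$
$E = - \frac{26}{3}$ ($E = -9 + \frac{1}{6} \cdot 2 = -9 + \frac{1}{3} = - \frac{26}{3} \approx -8.6667$)
$f{\left(Z \right)} = 1 - 2 Z$
$f{\left(E \right)} \left(-22\right) = \left(1 - - \frac{52}{3}\right) \left(-22\right) = \left(1 + \frac{52}{3}\right) \left(-22\right) = \frac{55}{3} \left(-22\right) = - \frac{1210}{3}$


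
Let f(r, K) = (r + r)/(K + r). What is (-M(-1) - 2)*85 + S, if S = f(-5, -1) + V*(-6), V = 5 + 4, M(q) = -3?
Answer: 98/3 ≈ 32.667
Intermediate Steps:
V = 9
f(r, K) = 2*r/(K + r) (f(r, K) = (2*r)/(K + r) = 2*r/(K + r))
S = -157/3 (S = 2*(-5)/(-1 - 5) + 9*(-6) = 2*(-5)/(-6) - 54 = 2*(-5)*(-⅙) - 54 = 5/3 - 54 = -157/3 ≈ -52.333)
(-M(-1) - 2)*85 + S = (-1*(-3) - 2)*85 - 157/3 = (3 - 2)*85 - 157/3 = 1*85 - 157/3 = 85 - 157/3 = 98/3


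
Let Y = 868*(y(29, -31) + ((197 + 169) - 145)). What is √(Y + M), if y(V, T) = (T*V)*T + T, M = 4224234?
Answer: 21*√64806 ≈ 5346.0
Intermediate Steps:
y(V, T) = T + V*T² (y(V, T) = V*T² + T = T + V*T²)
Y = 24355212 (Y = 868*(-31*(1 - 31*29) + ((197 + 169) - 145)) = 868*(-31*(1 - 899) + (366 - 145)) = 868*(-31*(-898) + 221) = 868*(27838 + 221) = 868*28059 = 24355212)
√(Y + M) = √(24355212 + 4224234) = √28579446 = 21*√64806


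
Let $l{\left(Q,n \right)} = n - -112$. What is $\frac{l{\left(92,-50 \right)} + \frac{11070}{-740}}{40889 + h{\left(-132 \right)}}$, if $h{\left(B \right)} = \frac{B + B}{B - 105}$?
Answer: $\frac{274999}{239043606} \approx 0.0011504$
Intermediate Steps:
$h{\left(B \right)} = \frac{2 B}{-105 + B}$
$l{\left(Q,n \right)} = 112 + n$ ($l{\left(Q,n \right)} = n + 112 = 112 + n$)
$\frac{l{\left(92,-50 \right)} + \frac{11070}{-740}}{40889 + h{\left(-132 \right)}} = \frac{\left(112 - 50\right) + \frac{11070}{-740}}{40889 + 2 \left(-132\right) \frac{1}{-105 - 132}} = \frac{62 + 11070 \left(- \frac{1}{740}\right)}{40889 + 2 \left(-132\right) \frac{1}{-237}} = \frac{62 - \frac{1107}{74}}{40889 + 2 \left(-132\right) \left(- \frac{1}{237}\right)} = \frac{3481}{74 \left(40889 + \frac{88}{79}\right)} = \frac{3481}{74 \cdot \frac{3230319}{79}} = \frac{3481}{74} \cdot \frac{79}{3230319} = \frac{274999}{239043606}$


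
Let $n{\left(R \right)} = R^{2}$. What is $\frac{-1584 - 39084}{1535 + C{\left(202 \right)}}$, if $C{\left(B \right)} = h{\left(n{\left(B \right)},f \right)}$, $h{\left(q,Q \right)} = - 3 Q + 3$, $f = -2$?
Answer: $- \frac{10167}{386} \approx -26.339$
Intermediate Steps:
$h{\left(q,Q \right)} = 3 - 3 Q$
$C{\left(B \right)} = 9$ ($C{\left(B \right)} = 3 - -6 = 3 + 6 = 9$)
$\frac{-1584 - 39084}{1535 + C{\left(202 \right)}} = \frac{-1584 - 39084}{1535 + 9} = - \frac{40668}{1544} = \left(-40668\right) \frac{1}{1544} = - \frac{10167}{386}$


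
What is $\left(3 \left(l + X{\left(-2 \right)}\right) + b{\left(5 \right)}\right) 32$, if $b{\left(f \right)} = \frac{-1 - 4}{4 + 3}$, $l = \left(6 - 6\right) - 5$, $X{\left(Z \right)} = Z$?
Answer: $- \frac{4864}{7} \approx -694.86$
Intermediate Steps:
$l = -5$ ($l = \left(6 - 6\right) - 5 = 0 - 5 = -5$)
$b{\left(f \right)} = - \frac{5}{7}$
$\left(3 \left(l + X{\left(-2 \right)}\right) + b{\left(5 \right)}\right) 32 = \left(3 \left(-5 - 2\right) - \frac{5}{7}\right) 32 = \left(3 \left(-7\right) - \frac{5}{7}\right) 32 = \left(-21 - \frac{5}{7}\right) 32 = \left(- \frac{152}{7}\right) 32 = - \frac{4864}{7}$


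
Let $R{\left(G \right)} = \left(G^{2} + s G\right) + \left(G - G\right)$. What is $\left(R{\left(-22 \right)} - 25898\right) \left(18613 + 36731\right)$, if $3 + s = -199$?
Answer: $-1160563680$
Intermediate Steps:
$s = -202$ ($s = -3 - 199 = -202$)
$R{\left(G \right)} = G^{2} - 202 G$ ($R{\left(G \right)} = \left(G^{2} - 202 G\right) + \left(G - G\right) = \left(G^{2} - 202 G\right) + 0 = G^{2} - 202 G$)
$\left(R{\left(-22 \right)} - 25898\right) \left(18613 + 36731\right) = \left(- 22 \left(-202 - 22\right) - 25898\right) \left(18613 + 36731\right) = \left(\left(-22\right) \left(-224\right) - 25898\right) 55344 = \left(4928 - 25898\right) 55344 = \left(-20970\right) 55344 = -1160563680$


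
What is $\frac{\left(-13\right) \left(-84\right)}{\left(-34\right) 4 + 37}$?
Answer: $- \frac{364}{33} \approx -11.03$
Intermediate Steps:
$\frac{\left(-13\right) \left(-84\right)}{\left(-34\right) 4 + 37} = \frac{1092}{-136 + 37} = \frac{1092}{-99} = 1092 \left(- \frac{1}{99}\right) = - \frac{364}{33}$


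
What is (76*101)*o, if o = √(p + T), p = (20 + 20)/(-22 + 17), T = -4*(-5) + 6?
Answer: 23028*√2 ≈ 32567.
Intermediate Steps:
T = 26 (T = 20 + 6 = 26)
p = -8 (p = 40/(-5) = 40*(-⅕) = -8)
o = 3*√2 (o = √(-8 + 26) = √18 = 3*√2 ≈ 4.2426)
(76*101)*o = (76*101)*(3*√2) = 7676*(3*√2) = 23028*√2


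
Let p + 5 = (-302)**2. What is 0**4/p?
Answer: 0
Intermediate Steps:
p = 91199 (p = -5 + (-302)**2 = -5 + 91204 = 91199)
0**4/p = 0**4/91199 = 0*(1/91199) = 0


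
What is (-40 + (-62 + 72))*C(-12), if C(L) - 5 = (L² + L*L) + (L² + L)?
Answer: -12750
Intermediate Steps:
C(L) = 5 + L + 3*L² (C(L) = 5 + ((L² + L*L) + (L² + L)) = 5 + ((L² + L²) + (L + L²)) = 5 + (2*L² + (L + L²)) = 5 + (L + 3*L²) = 5 + L + 3*L²)
(-40 + (-62 + 72))*C(-12) = (-40 + (-62 + 72))*(5 - 12 + 3*(-12)²) = (-40 + 10)*(5 - 12 + 3*144) = -30*(5 - 12 + 432) = -30*425 = -12750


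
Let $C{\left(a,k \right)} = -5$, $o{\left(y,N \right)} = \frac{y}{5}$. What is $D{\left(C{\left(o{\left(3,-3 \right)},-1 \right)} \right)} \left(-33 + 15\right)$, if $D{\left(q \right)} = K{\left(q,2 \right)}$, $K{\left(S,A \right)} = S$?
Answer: $90$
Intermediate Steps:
$o{\left(y,N \right)} = \frac{y}{5}$ ($o{\left(y,N \right)} = y \frac{1}{5} = \frac{y}{5}$)
$D{\left(q \right)} = q$
$D{\left(C{\left(o{\left(3,-3 \right)},-1 \right)} \right)} \left(-33 + 15\right) = - 5 \left(-33 + 15\right) = \left(-5\right) \left(-18\right) = 90$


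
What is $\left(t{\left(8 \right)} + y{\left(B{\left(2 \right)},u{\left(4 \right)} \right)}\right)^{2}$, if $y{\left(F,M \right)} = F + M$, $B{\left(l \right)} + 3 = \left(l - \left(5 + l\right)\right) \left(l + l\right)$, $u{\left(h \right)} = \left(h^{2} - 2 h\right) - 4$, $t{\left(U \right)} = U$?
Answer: $121$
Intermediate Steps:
$u{\left(h \right)} = -4 + h^{2} - 2 h$
$B{\left(l \right)} = -3 - 10 l$ ($B{\left(l \right)} = -3 + \left(l - \left(5 + l\right)\right) \left(l + l\right) = -3 - 5 \cdot 2 l = -3 - 10 l$)
$\left(t{\left(8 \right)} + y{\left(B{\left(2 \right)},u{\left(4 \right)} \right)}\right)^{2} = \left(8 - 19\right)^{2} = \left(-11\right)^{2} = 121$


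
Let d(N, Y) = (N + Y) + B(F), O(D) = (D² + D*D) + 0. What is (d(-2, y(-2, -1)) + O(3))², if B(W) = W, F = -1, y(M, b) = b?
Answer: 196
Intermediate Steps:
O(D) = 2*D² (O(D) = (D² + D²) + 0 = 2*D² + 0 = 2*D²)
d(N, Y) = -1 + N + Y (d(N, Y) = (N + Y) - 1 = -1 + N + Y)
(d(-2, y(-2, -1)) + O(3))² = ((-1 - 2 - 1) + 2*3²)² = (-4 + 2*9)² = (-4 + 18)² = 14² = 196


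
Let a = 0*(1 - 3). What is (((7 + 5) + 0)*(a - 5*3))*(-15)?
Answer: 2700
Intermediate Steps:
a = 0 (a = 0*(-2) = 0)
(((7 + 5) + 0)*(a - 5*3))*(-15) = (((7 + 5) + 0)*(0 - 5*3))*(-15) = ((12 + 0)*(0 - 15))*(-15) = (12*(-15))*(-15) = -180*(-15) = 2700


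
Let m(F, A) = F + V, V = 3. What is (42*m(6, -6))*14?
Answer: 5292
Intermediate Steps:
m(F, A) = 3 + F (m(F, A) = F + 3 = 3 + F)
(42*m(6, -6))*14 = (42*(3 + 6))*14 = (42*9)*14 = 378*14 = 5292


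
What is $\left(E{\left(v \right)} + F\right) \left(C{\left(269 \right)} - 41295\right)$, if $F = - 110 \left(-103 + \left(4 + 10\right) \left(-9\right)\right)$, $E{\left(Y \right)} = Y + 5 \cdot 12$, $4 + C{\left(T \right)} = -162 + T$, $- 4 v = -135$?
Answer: $-1041488230$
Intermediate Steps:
$v = \frac{135}{4}$ ($v = \left(- \frac{1}{4}\right) \left(-135\right) = \frac{135}{4} \approx 33.75$)
$C{\left(T \right)} = -166 + T$ ($C{\left(T \right)} = -4 + \left(-162 + T\right) = -166 + T$)
$E{\left(Y \right)} = 60 + Y$ ($E{\left(Y \right)} = Y + 60 = 60 + Y$)
$F = 25190$ ($F = - 110 \left(-103 + 14 \left(-9\right)\right) = - 110 \left(-103 - 126\right) = \left(-110\right) \left(-229\right) = 25190$)
$\left(E{\left(v \right)} + F\right) \left(C{\left(269 \right)} - 41295\right) = \left(\left(60 + \frac{135}{4}\right) + 25190\right) \left(\left(-166 + 269\right) - 41295\right) = \left(\frac{375}{4} + 25190\right) \left(103 - 41295\right) = \frac{101135}{4} \left(-41192\right) = -1041488230$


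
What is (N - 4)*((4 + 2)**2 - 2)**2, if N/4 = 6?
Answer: 23120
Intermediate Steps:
N = 24 (N = 4*6 = 24)
(N - 4)*((4 + 2)**2 - 2)**2 = (24 - 4)*((4 + 2)**2 - 2)**2 = 20*(6**2 - 2)**2 = 20*(36 - 2)**2 = 20*34**2 = 20*1156 = 23120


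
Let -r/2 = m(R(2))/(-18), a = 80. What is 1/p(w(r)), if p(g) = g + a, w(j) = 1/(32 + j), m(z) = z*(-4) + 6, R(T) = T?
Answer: 286/22889 ≈ 0.012495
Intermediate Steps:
m(z) = 6 - 4*z (m(z) = -4*z + 6 = 6 - 4*z)
r = -2/9 (r = -2*(6 - 4*2)/(-18) = -2*(6 - 8)*(-1)/18 = -(-4)*(-1)/18 = -2*1/9 = -2/9 ≈ -0.22222)
p(g) = 80 + g (p(g) = g + 80 = 80 + g)
1/p(w(r)) = 1/(80 + 1/(32 - 2/9)) = 1/(80 + 1/(286/9)) = 1/(80 + 9/286) = 1/(22889/286) = 286/22889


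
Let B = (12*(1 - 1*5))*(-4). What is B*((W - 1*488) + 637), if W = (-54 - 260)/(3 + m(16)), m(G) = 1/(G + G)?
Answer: 845760/97 ≈ 8719.2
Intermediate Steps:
m(G) = 1/(2*G)
W = -10048/97 (W = (-54 - 260)/(3 + (½)/16) = -314/(3 + (½)*(1/16)) = -314/(3 + 1/32) = -314/97/32 = -314*32/97 = -10048/97 ≈ -103.59)
B = 192 (B = (12*(1 - 5))*(-4) = (12*(-4))*(-4) = -48*(-4) = 192)
B*((W - 1*488) + 637) = 192*((-10048/97 - 1*488) + 637) = 192*((-10048/97 - 488) + 637) = 192*(-57384/97 + 637) = 192*(4405/97) = 845760/97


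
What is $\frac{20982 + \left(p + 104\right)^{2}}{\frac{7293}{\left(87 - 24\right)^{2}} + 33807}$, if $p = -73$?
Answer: $\frac{29030589}{44729092} \approx 0.64903$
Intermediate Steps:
$\frac{20982 + \left(p + 104\right)^{2}}{\frac{7293}{\left(87 - 24\right)^{2}} + 33807} = \frac{20982 + \left(-73 + 104\right)^{2}}{\frac{7293}{\left(87 - 24\right)^{2}} + 33807} = \frac{20982 + 31^{2}}{\frac{7293}{63^{2}} + 33807} = \frac{20982 + 961}{\frac{7293}{3969} + 33807} = \frac{21943}{7293 \cdot \frac{1}{3969} + 33807} = \frac{21943}{\frac{2431}{1323} + 33807} = \frac{21943}{\frac{44729092}{1323}} = 21943 \cdot \frac{1323}{44729092} = \frac{29030589}{44729092}$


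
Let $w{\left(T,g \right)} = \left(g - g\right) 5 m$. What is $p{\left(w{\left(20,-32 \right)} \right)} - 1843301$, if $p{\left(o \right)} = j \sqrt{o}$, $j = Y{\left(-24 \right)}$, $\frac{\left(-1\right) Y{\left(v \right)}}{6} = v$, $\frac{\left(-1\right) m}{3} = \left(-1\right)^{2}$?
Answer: $-1843301$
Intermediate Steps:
$m = -3$ ($m = - 3 \left(-1\right)^{2} = \left(-3\right) 1 = -3$)
$Y{\left(v \right)} = - 6 v$
$w{\left(T,g \right)} = 0$ ($w{\left(T,g \right)} = \left(g - g\right) 5 \left(-3\right) = 0 \cdot 5 \left(-3\right) = 0 \left(-3\right) = 0$)
$j = 144$ ($j = \left(-6\right) \left(-24\right) = 144$)
$p{\left(o \right)} = 144 \sqrt{o}$
$p{\left(w{\left(20,-32 \right)} \right)} - 1843301 = 144 \sqrt{0} - 1843301 = 144 \cdot 0 - 1843301 = 0 - 1843301 = -1843301$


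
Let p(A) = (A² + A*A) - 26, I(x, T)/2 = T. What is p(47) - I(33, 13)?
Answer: 4366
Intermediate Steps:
I(x, T) = 2*T
p(A) = -26 + 2*A² (p(A) = (A² + A²) - 26 = 2*A² - 26 = -26 + 2*A²)
p(47) - I(33, 13) = (-26 + 2*47²) - 2*13 = (-26 + 2*2209) - 1*26 = (-26 + 4418) - 26 = 4392 - 26 = 4366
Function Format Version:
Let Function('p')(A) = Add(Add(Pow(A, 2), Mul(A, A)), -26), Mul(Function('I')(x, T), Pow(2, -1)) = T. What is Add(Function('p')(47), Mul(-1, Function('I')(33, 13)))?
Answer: 4366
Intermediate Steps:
Function('I')(x, T) = Mul(2, T)
Function('p')(A) = Add(-26, Mul(2, Pow(A, 2))) (Function('p')(A) = Add(Add(Pow(A, 2), Pow(A, 2)), -26) = Add(Mul(2, Pow(A, 2)), -26) = Add(-26, Mul(2, Pow(A, 2))))
Add(Function('p')(47), Mul(-1, Function('I')(33, 13))) = Add(Add(-26, Mul(2, Pow(47, 2))), Mul(-1, Mul(2, 13))) = Add(Add(-26, Mul(2, 2209)), Mul(-1, 26)) = Add(Add(-26, 4418), -26) = Add(4392, -26) = 4366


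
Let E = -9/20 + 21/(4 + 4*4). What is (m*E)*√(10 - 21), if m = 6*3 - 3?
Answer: 9*I*√11 ≈ 29.85*I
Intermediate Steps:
m = 15 (m = 18 - 3 = 15)
E = ⅗ (E = -9*1/20 + 21/(4 + 16) = -9/20 + 21/20 = ⅗ ≈ 0.60000)
(m*E)*√(10 - 21) = (15*(⅗))*√(10 - 21) = 9*√(-11) = 9*(I*√11) = 9*I*√11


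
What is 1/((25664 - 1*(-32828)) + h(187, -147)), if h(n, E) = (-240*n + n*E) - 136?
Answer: -1/14013 ≈ -7.1362e-5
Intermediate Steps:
h(n, E) = -136 - 240*n + E*n (h(n, E) = (-240*n + E*n) - 136 = -136 - 240*n + E*n)
1/((25664 - 1*(-32828)) + h(187, -147)) = 1/((25664 - 1*(-32828)) + (-136 - 240*187 - 147*187)) = 1/((25664 + 32828) + (-136 - 44880 - 27489)) = 1/(58492 - 72505) = 1/(-14013) = -1/14013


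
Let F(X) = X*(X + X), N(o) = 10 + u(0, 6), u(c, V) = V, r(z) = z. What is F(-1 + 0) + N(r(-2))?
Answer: 18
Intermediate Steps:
N(o) = 16 (N(o) = 10 + 6 = 16)
F(X) = 2*X² (F(X) = X*(2*X) = 2*X²)
F(-1 + 0) + N(r(-2)) = 2*(-1 + 0)² + 16 = 2*(-1)² + 16 = 2*1 + 16 = 2 + 16 = 18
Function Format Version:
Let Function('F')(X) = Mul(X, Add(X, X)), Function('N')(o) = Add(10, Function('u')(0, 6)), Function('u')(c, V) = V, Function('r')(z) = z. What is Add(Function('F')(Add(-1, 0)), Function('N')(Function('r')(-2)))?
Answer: 18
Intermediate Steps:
Function('N')(o) = 16 (Function('N')(o) = Add(10, 6) = 16)
Function('F')(X) = Mul(2, Pow(X, 2)) (Function('F')(X) = Mul(X, Mul(2, X)) = Mul(2, Pow(X, 2)))
Add(Function('F')(Add(-1, 0)), Function('N')(Function('r')(-2))) = Add(Mul(2, Pow(Add(-1, 0), 2)), 16) = Add(Mul(2, Pow(-1, 2)), 16) = Add(Mul(2, 1), 16) = Add(2, 16) = 18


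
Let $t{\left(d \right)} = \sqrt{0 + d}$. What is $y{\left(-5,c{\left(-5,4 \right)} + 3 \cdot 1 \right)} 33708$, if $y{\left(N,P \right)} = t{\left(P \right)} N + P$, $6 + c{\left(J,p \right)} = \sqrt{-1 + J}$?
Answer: $-101124 - 168540 \sqrt{-3 + i \sqrt{6}} + 33708 i \sqrt{6} \approx -2.1247 \cdot 10^{5} - 2.2987 \cdot 10^{5} i$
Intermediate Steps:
$c{\left(J,p \right)} = -6 + \sqrt{-1 + J}$
$t{\left(d \right)} = \sqrt{d}$
$y{\left(N,P \right)} = P + N \sqrt{P}$ ($y{\left(N,P \right)} = \sqrt{P} N + P = N \sqrt{P} + P = P + N \sqrt{P}$)
$y{\left(-5,c{\left(-5,4 \right)} + 3 \cdot 1 \right)} 33708 = \left(\left(\left(-6 + \sqrt{-1 - 5}\right) + 3 \cdot 1\right) - 5 \sqrt{\left(-6 + \sqrt{-1 - 5}\right) + 3 \cdot 1}\right) 33708 = \left(\left(\left(-6 + \sqrt{-6}\right) + 3\right) - 5 \sqrt{\left(-6 + \sqrt{-6}\right) + 3}\right) 33708 = \left(\left(\left(-6 + i \sqrt{6}\right) + 3\right) - 5 \sqrt{\left(-6 + i \sqrt{6}\right) + 3}\right) 33708 = \left(\left(-3 + i \sqrt{6}\right) - 5 \sqrt{-3 + i \sqrt{6}}\right) 33708 = \left(-3 - 5 \sqrt{-3 + i \sqrt{6}} + i \sqrt{6}\right) 33708 = -101124 - 168540 \sqrt{-3 + i \sqrt{6}} + 33708 i \sqrt{6}$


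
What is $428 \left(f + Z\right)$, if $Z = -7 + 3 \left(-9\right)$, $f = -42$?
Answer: $-32528$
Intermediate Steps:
$Z = -34$ ($Z = -7 - 27 = -34$)
$428 \left(f + Z\right) = 428 \left(-42 - 34\right) = 428 \left(-76\right) = -32528$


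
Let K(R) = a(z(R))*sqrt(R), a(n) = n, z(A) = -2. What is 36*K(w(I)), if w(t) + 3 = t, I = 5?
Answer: -72*sqrt(2) ≈ -101.82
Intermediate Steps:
w(t) = -3 + t
K(R) = -2*sqrt(R)
36*K(w(I)) = 36*(-2*sqrt(-3 + 5)) = 36*(-2*sqrt(2)) = -72*sqrt(2)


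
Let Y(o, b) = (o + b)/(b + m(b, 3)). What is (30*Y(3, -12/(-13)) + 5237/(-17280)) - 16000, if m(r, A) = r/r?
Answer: -275427701/17280 ≈ -15939.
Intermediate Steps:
m(r, A) = 1
Y(o, b) = (b + o)/(1 + b) (Y(o, b) = (o + b)/(b + 1) = (b + o)/(1 + b))
(30*Y(3, -12/(-13)) + 5237/(-17280)) - 16000 = (30*((-12/(-13) + 3)/(1 - 12/(-13))) + 5237/(-17280)) - 16000 = (30*((-12*(-1/13) + 3)/(1 - 12*(-1/13))) + 5237*(-1/17280)) - 16000 = (30*((12/13 + 3)/(1 + 12/13)) - 5237/17280) - 16000 = (30*((51/13)/(25/13)) - 5237/17280) - 16000 = (30*((13/25)*(51/13)) - 5237/17280) - 16000 = (30*(51/25) - 5237/17280) - 16000 = (306/5 - 5237/17280) - 16000 = 1052299/17280 - 16000 = -275427701/17280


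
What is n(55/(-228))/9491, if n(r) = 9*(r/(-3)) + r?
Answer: 55/1081974 ≈ 5.0833e-5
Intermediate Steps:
n(r) = -2*r (n(r) = 9*(r*(-⅓)) + r = 9*(-r/3) + r = -3*r + r = -2*r)
n(55/(-228))/9491 = -110/(-228)/9491 = -110*(-1)/228*(1/9491) = -2*(-55/228)*(1/9491) = (55/114)*(1/9491) = 55/1081974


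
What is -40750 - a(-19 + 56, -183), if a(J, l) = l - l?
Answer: -40750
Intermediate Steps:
a(J, l) = 0
-40750 - a(-19 + 56, -183) = -40750 - 1*0 = -40750 + 0 = -40750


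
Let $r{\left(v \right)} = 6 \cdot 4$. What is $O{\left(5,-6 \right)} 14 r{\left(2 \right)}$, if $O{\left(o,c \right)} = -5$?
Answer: $-1680$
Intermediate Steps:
$r{\left(v \right)} = 24$
$O{\left(5,-6 \right)} 14 r{\left(2 \right)} = \left(-5\right) 14 \cdot 24 = \left(-70\right) 24 = -1680$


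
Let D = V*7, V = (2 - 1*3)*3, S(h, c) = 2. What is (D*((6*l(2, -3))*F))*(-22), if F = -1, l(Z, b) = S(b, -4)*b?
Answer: 16632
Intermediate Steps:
V = -3 (V = (2 - 3)*3 = -1*3 = -3)
l(Z, b) = 2*b
D = -21 (D = -3*7 = -21)
(D*((6*l(2, -3))*F))*(-22) = -21*6*(2*(-3))*(-1)*(-22) = -21*6*(-6)*(-1)*(-22) = -(-756)*(-1)*(-22) = -21*36*(-22) = -756*(-22) = 16632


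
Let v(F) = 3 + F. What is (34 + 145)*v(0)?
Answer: 537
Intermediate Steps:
(34 + 145)*v(0) = (34 + 145)*(3 + 0) = 179*3 = 537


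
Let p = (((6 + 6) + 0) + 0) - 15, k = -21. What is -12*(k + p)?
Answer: 288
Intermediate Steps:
p = -3 (p = ((12 + 0) + 0) - 15 = (12 + 0) - 15 = 12 - 15 = -3)
-12*(k + p) = -12*(-21 - 3) = -12*(-24) = 288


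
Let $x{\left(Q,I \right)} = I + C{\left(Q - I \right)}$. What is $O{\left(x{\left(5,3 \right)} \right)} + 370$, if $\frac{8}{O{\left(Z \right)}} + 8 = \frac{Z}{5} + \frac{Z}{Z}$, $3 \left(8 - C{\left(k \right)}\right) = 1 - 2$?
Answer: $\frac{26150}{71} \approx 368.31$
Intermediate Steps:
$C{\left(k \right)} = \frac{25}{3}$ ($C{\left(k \right)} = 8 - \frac{1 - 2}{3} = 8 - - \frac{1}{3} = 8 + \frac{1}{3} = \frac{25}{3}$)
$x{\left(Q,I \right)} = \frac{25}{3} + I$ ($x{\left(Q,I \right)} = I + \frac{25}{3} = \frac{25}{3} + I$)
$O{\left(Z \right)} = \frac{8}{-7 + \frac{Z}{5}}$ ($O{\left(Z \right)} = \frac{8}{-8 + \left(\frac{Z}{5} + \frac{Z}{Z}\right)} = \frac{8}{-8 + \left(Z \frac{1}{5} + 1\right)} = \frac{8}{-8 + \left(\frac{Z}{5} + 1\right)} = \frac{8}{-8 + \left(1 + \frac{Z}{5}\right)} = \frac{8}{-7 + \frac{Z}{5}}$)
$O{\left(x{\left(5,3 \right)} \right)} + 370 = \frac{40}{-35 + \left(\frac{25}{3} + 3\right)} + 370 = \frac{40}{-35 + \frac{34}{3}} + 370 = \frac{40}{- \frac{71}{3}} + 370 = 40 \left(- \frac{3}{71}\right) + 370 = - \frac{120}{71} + 370 = \frac{26150}{71}$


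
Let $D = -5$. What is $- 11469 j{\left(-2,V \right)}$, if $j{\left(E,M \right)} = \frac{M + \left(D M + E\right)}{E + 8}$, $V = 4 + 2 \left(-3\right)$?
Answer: $-11469$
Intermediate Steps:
$V = -2$ ($V = 4 - 6 = -2$)
$j{\left(E,M \right)} = \frac{E - 4 M}{8 + E}$ ($j{\left(E,M \right)} = \frac{M + \left(- 5 M + E\right)}{E + 8} = \frac{M + \left(E - 5 M\right)}{8 + E} = \frac{E - 4 M}{8 + E}$)
$- 11469 j{\left(-2,V \right)} = - 11469 \frac{-2 - -8}{8 - 2} = - 11469 \frac{-2 + 8}{6} = - 11469 \cdot \frac{1}{6} \cdot 6 = \left(-11469\right) 1 = -11469$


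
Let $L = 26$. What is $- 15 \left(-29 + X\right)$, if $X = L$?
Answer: $45$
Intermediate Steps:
$X = 26$
$- 15 \left(-29 + X\right) = - 15 \left(-29 + 26\right) = \left(-15\right) \left(-3\right) = 45$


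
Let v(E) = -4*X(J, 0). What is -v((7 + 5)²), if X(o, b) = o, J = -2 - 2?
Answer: -16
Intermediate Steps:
J = -4
v(E) = 16 (v(E) = -4*(-4) = 16)
-v((7 + 5)²) = -1*16 = -16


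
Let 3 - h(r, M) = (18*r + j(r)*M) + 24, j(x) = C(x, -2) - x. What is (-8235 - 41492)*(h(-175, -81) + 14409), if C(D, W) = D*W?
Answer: -2986752801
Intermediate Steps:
j(x) = -3*x (j(x) = x*(-2) - x = -2*x - x = -3*x)
h(r, M) = -21 - 18*r + 3*M*r (h(r, M) = 3 - ((18*r + (-3*r)*M) + 24) = 3 - ((18*r - 3*M*r) + 24) = 3 - (24 + 18*r - 3*M*r) = 3 + (-24 - 18*r + 3*M*r) = -21 - 18*r + 3*M*r)
(-8235 - 41492)*(h(-175, -81) + 14409) = (-8235 - 41492)*((-21 - 18*(-175) + 3*(-81)*(-175)) + 14409) = -49727*((-21 + 3150 + 42525) + 14409) = -49727*(45654 + 14409) = -49727*60063 = -2986752801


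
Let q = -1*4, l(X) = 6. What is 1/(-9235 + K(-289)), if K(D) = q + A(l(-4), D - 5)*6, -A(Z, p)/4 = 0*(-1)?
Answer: -1/9239 ≈ -0.00010824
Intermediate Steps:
A(Z, p) = 0 (A(Z, p) = -0*(-1) = -4*0 = 0)
q = -4
K(D) = -4 (K(D) = -4 + 0*6 = -4 + 0 = -4)
1/(-9235 + K(-289)) = 1/(-9235 - 4) = 1/(-9239) = -1/9239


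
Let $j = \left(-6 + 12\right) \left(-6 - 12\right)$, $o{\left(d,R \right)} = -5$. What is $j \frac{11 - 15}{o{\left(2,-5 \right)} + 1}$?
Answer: $-108$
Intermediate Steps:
$j = -108$ ($j = 6 \left(-18\right) = -108$)
$j \frac{11 - 15}{o{\left(2,-5 \right)} + 1} = - 108 \frac{11 - 15}{-5 + 1} = - 108 \left(- \frac{4}{-4}\right) = - 108 \left(\left(-4\right) \left(- \frac{1}{4}\right)\right) = \left(-108\right) 1 = -108$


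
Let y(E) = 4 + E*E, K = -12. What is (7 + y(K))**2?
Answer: 24025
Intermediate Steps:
y(E) = 4 + E**2
(7 + y(K))**2 = (7 + (4 + (-12)**2))**2 = (7 + (4 + 144))**2 = (7 + 148)**2 = 155**2 = 24025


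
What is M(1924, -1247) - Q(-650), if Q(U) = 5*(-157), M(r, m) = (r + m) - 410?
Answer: 1052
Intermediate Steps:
M(r, m) = -410 + m + r (M(r, m) = (m + r) - 410 = -410 + m + r)
Q(U) = -785
M(1924, -1247) - Q(-650) = (-410 - 1247 + 1924) - 1*(-785) = 267 + 785 = 1052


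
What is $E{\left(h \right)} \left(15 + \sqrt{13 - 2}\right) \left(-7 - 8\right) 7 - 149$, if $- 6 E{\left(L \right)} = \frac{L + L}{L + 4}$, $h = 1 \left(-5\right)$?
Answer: $2476 + 175 \sqrt{11} \approx 3056.4$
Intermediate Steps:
$h = -5$
$E{\left(L \right)} = - \frac{L}{3 \left(4 + L\right)}$ ($E{\left(L \right)} = - \frac{\left(L + L\right) \frac{1}{L + 4}}{6} = - \frac{2 L \frac{1}{4 + L}}{6} = - \frac{L}{3 \left(4 + L\right)}$)
$E{\left(h \right)} \left(15 + \sqrt{13 - 2}\right) \left(-7 - 8\right) 7 - 149 = \left(-1\right) \left(-5\right) \frac{1}{12 + 3 \left(-5\right)} \left(15 + \sqrt{13 - 2}\right) \left(-7 - 8\right) 7 - 149 = \left(-1\right) \left(-5\right) \frac{1}{12 - 15} \left(15 + \sqrt{11}\right) \left(-15\right) 7 - 149 = \left(-1\right) \left(-5\right) \frac{1}{-3} \left(-225 - 15 \sqrt{11}\right) 7 - 149 = \left(-1\right) \left(-5\right) \left(- \frac{1}{3}\right) \left(-1575 - 105 \sqrt{11}\right) - 149 = - \frac{5 \left(-1575 - 105 \sqrt{11}\right)}{3} - 149 = \left(2625 + 175 \sqrt{11}\right) - 149 = 2476 + 175 \sqrt{11}$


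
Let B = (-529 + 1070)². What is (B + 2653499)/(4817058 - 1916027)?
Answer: 2946180/2901031 ≈ 1.0156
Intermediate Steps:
B = 292681 (B = 541² = 292681)
(B + 2653499)/(4817058 - 1916027) = (292681 + 2653499)/(4817058 - 1916027) = 2946180/2901031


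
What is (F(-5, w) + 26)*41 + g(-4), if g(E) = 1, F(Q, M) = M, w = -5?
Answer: 862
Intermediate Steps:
(F(-5, w) + 26)*41 + g(-4) = (-5 + 26)*41 + 1 = 21*41 + 1 = 861 + 1 = 862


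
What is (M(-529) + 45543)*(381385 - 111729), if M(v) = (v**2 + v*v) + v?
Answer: 163059904576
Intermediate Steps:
M(v) = v + 2*v**2 (M(v) = (v**2 + v**2) + v = 2*v**2 + v = v + 2*v**2)
(M(-529) + 45543)*(381385 - 111729) = (-529*(1 + 2*(-529)) + 45543)*(381385 - 111729) = (-529*(1 - 1058) + 45543)*269656 = (-529*(-1057) + 45543)*269656 = (559153 + 45543)*269656 = 604696*269656 = 163059904576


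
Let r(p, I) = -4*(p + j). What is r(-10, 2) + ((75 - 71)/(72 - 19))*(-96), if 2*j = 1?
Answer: 1630/53 ≈ 30.755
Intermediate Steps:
j = ½ (j = (½)*1 = ½ ≈ 0.50000)
r(p, I) = -2 - 4*p (r(p, I) = -4*(p + ½) = -4*(½ + p) = -2 - 4*p)
r(-10, 2) + ((75 - 71)/(72 - 19))*(-96) = (-2 - 4*(-10)) + ((75 - 71)/(72 - 19))*(-96) = (-2 + 40) + (4/53)*(-96) = 38 + (4*(1/53))*(-96) = 38 + (4/53)*(-96) = 38 - 384/53 = 1630/53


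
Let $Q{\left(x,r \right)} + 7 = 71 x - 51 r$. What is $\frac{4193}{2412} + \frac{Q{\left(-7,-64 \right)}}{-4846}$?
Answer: $\frac{6831079}{5844276} \approx 1.1688$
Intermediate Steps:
$Q{\left(x,r \right)} = -7 - 51 r + 71 x$ ($Q{\left(x,r \right)} = -7 - \left(- 71 x + 51 r\right) = -7 - 51 r + 71 x$)
$\frac{4193}{2412} + \frac{Q{\left(-7,-64 \right)}}{-4846} = \frac{4193}{2412} + \frac{-7 - -3264 + 71 \left(-7\right)}{-4846} = 4193 \cdot \frac{1}{2412} + \left(-7 + 3264 - 497\right) \left(- \frac{1}{4846}\right) = \frac{4193}{2412} + 2760 \left(- \frac{1}{4846}\right) = \frac{4193}{2412} - \frac{1380}{2423} = \frac{6831079}{5844276}$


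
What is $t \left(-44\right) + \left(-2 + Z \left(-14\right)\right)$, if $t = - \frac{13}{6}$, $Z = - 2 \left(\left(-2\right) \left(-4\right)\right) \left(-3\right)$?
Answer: $- \frac{1736}{3} \approx -578.67$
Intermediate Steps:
$Z = 48$ ($Z = \left(-2\right) 8 \left(-3\right) = \left(-16\right) \left(-3\right) = 48$)
$t = - \frac{13}{6}$ ($t = \left(-13\right) \frac{1}{6} = - \frac{13}{6} \approx -2.1667$)
$t \left(-44\right) + \left(-2 + Z \left(-14\right)\right) = \left(- \frac{13}{6}\right) \left(-44\right) + \left(-2 + 48 \left(-14\right)\right) = \frac{286}{3} - 674 = - \frac{1736}{3}$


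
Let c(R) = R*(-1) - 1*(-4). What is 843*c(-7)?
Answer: 9273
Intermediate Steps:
c(R) = 4 - R (c(R) = -R + 4 = 4 - R)
843*c(-7) = 843*(4 - 1*(-7)) = 843*(4 + 7) = 843*11 = 9273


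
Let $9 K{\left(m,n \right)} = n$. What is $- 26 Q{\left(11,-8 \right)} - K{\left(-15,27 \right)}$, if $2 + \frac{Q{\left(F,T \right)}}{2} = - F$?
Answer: $673$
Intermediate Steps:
$Q{\left(F,T \right)} = -4 - 2 F$ ($Q{\left(F,T \right)} = -4 + 2 \left(- F\right) = -4 - 2 F$)
$K{\left(m,n \right)} = \frac{n}{9}$
$- 26 Q{\left(11,-8 \right)} - K{\left(-15,27 \right)} = - 26 \left(-4 - 22\right) - \frac{1}{9} \cdot 27 = - 26 \left(-4 - 22\right) - 3 = \left(-26\right) \left(-26\right) - 3 = 676 - 3 = 673$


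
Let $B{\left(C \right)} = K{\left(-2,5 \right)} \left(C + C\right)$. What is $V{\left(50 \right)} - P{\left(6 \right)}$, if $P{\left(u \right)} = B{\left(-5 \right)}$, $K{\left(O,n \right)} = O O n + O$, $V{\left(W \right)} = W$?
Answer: $230$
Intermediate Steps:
$K{\left(O,n \right)} = O + n O^{2}$ ($K{\left(O,n \right)} = O^{2} n + O = n O^{2} + O = O + n O^{2}$)
$B{\left(C \right)} = 36 C$ ($B{\left(C \right)} = - 2 \left(1 - 10\right) \left(C + C\right) = - 2 \left(1 - 10\right) 2 C = \left(-2\right) \left(-9\right) 2 C = 18 \cdot 2 C = 36 C$)
$P{\left(u \right)} = -180$ ($P{\left(u \right)} = 36 \left(-5\right) = -180$)
$V{\left(50 \right)} - P{\left(6 \right)} = 50 - -180 = 50 + 180 = 230$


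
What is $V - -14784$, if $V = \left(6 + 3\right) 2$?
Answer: $14802$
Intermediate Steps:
$V = 18$ ($V = 9 \cdot 2 = 18$)
$V - -14784 = 18 - -14784 = 18 + 14784 = 14802$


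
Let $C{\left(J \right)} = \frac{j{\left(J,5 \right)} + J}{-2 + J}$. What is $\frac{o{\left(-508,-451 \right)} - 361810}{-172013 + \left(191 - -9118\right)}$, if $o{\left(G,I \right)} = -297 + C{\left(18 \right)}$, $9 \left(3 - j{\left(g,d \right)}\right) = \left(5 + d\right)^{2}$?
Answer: $\frac{52143319}{23429376} \approx 2.2256$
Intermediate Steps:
$j{\left(g,d \right)} = 3 - \frac{\left(5 + d\right)^{2}}{9}$
$C{\left(J \right)} = \frac{- \frac{73}{9} + J}{-2 + J}$ ($C{\left(J \right)} = \frac{\left(3 - \frac{\left(5 + 5\right)^{2}}{9}\right) + J}{-2 + J} = \frac{\left(3 - \frac{10^{2}}{9}\right) + J}{-2 + J} = \frac{\left(3 - \frac{100}{9}\right) + J}{-2 + J} = \frac{- \frac{73}{9} + J}{-2 + J}$)
$o{\left(G,I \right)} = - \frac{42679}{144}$ ($o{\left(G,I \right)} = -297 + \frac{- \frac{73}{9} + 18}{-2 + 18} = -297 + \frac{1}{16} \cdot \frac{89}{9} = -297 + \frac{89}{144} = - \frac{42679}{144}$)
$\frac{o{\left(-508,-451 \right)} - 361810}{-172013 + \left(191 - -9118\right)} = \frac{- \frac{42679}{144} - 361810}{-172013 + \left(191 - -9118\right)} = - \frac{52143319}{144 \left(-172013 + \left(191 + 9118\right)\right)} = - \frac{52143319}{144 \left(-172013 + 9309\right)} = - \frac{52143319}{144 \left(-162704\right)} = \left(- \frac{52143319}{144}\right) \left(- \frac{1}{162704}\right) = \frac{52143319}{23429376}$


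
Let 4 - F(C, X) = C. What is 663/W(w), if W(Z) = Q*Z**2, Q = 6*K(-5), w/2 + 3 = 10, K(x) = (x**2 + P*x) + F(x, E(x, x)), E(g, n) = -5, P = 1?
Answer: 221/11368 ≈ 0.019441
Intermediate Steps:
F(C, X) = 4 - C
K(x) = 4 + x**2 (K(x) = (x**2 + 1*x) + (4 - x) = (x**2 + x) + (4 - x) = (x + x**2) + (4 - x) = 4 + x**2)
w = 14 (w = -6 + 2*10 = -6 + 20 = 14)
Q = 174 (Q = 6*(4 + (-5)**2) = 6*(4 + 25) = 6*29 = 174)
W(Z) = 174*Z**2
663/W(w) = 663/((174*14**2)) = 663/((174*196)) = 663/34104 = 663*(1/34104) = 221/11368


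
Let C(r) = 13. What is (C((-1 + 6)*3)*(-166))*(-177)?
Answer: 381966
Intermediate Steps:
(C((-1 + 6)*3)*(-166))*(-177) = (13*(-166))*(-177) = -2158*(-177) = 381966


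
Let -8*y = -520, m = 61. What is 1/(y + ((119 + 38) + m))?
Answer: 1/283 ≈ 0.0035336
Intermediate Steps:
y = 65 (y = -⅛*(-520) = 65)
1/(y + ((119 + 38) + m)) = 1/(65 + ((119 + 38) + 61)) = 1/(65 + (157 + 61)) = 1/(65 + 218) = 1/283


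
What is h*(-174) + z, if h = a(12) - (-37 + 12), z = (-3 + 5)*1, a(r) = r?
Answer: -6436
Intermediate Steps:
z = 2 (z = 2*1 = 2)
h = 37 (h = 12 - (-37 + 12) = 12 - 1*(-25) = 12 + 25 = 37)
h*(-174) + z = 37*(-174) + 2 = -6438 + 2 = -6436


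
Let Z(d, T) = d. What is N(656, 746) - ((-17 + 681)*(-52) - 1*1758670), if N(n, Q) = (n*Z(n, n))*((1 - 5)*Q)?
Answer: -1282329426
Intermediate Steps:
N(n, Q) = -4*Q*n² (N(n, Q) = (n*n)*((1 - 5)*Q) = n²*(-4*Q) = -4*Q*n²)
N(656, 746) - ((-17 + 681)*(-52) - 1*1758670) = -4*746*656² - ((-17 + 681)*(-52) - 1*1758670) = -4*746*430336 - (664*(-52) - 1758670) = -1284122624 - (-34528 - 1758670) = -1284122624 - 1*(-1793198) = -1284122624 + 1793198 = -1282329426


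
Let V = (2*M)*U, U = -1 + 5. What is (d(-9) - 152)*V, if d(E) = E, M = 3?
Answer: -3864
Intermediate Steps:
U = 4
V = 24 (V = (2*3)*4 = 6*4 = 24)
(d(-9) - 152)*V = (-9 - 152)*24 = -161*24 = -3864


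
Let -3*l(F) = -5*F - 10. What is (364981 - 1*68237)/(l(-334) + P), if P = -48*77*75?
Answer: -222558/208315 ≈ -1.0684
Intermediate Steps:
P = -277200 (P = -3696*75 = -277200)
l(F) = 10/3 + 5*F/3 (l(F) = -(-5*F - 10)/3 = -(-10 - 5*F)/3 = 10/3 + 5*F/3)
(364981 - 1*68237)/(l(-334) + P) = (364981 - 1*68237)/((10/3 + (5/3)*(-334)) - 277200) = (364981 - 68237)/((10/3 - 1670/3) - 277200) = 296744/(-1660/3 - 277200) = 296744/(-833260/3) = 296744*(-3/833260) = -222558/208315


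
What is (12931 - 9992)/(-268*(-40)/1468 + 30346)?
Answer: 1078613/11139662 ≈ 0.096826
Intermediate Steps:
(12931 - 9992)/(-268*(-40)/1468 + 30346) = 2939/(10720*(1/1468) + 30346) = 2939/(2680/367 + 30346) = 2939/(11139662/367) = 2939*(367/11139662) = 1078613/11139662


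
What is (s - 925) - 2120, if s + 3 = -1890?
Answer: -4938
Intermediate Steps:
s = -1893 (s = -3 - 1890 = -1893)
(s - 925) - 2120 = (-1893 - 925) - 2120 = -2818 - 2120 = -4938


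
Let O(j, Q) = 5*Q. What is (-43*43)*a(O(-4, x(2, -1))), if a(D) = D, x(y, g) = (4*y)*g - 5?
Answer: 120185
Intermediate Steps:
x(y, g) = -5 + 4*g*y (x(y, g) = 4*g*y - 5 = -5 + 4*g*y)
(-43*43)*a(O(-4, x(2, -1))) = (-43*43)*(5*(-5 + 4*(-1)*2)) = -9245*(-5 - 8) = -9245*(-13) = -1849*(-65) = 120185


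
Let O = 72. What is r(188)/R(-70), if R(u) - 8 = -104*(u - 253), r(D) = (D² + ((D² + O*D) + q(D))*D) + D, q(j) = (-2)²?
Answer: 2306431/8400 ≈ 274.58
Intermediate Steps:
q(j) = 4
r(D) = D + D² + D*(4 + D² + 72*D) (r(D) = (D² + ((D² + 72*D) + 4)*D) + D = (D² + (4 + D² + 72*D)*D) + D = (D² + D*(4 + D² + 72*D)) + D = D + D² + D*(4 + D² + 72*D))
R(u) = 26320 - 104*u (R(u) = 8 - 104*(u - 253) = 8 - 104*(-253 + u) = 8 + (26312 - 104*u) = 26320 - 104*u)
r(188)/R(-70) = (188*(5 + 188² + 73*188))/(26320 - 104*(-70)) = (188*(5 + 35344 + 13724))/(26320 + 7280) = (188*49073)/33600 = 9225724*(1/33600) = 2306431/8400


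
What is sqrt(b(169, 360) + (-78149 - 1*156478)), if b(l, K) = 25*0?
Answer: I*sqrt(234627) ≈ 484.38*I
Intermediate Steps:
b(l, K) = 0
sqrt(b(169, 360) + (-78149 - 1*156478)) = sqrt(0 + (-78149 - 1*156478)) = sqrt(0 + (-78149 - 156478)) = sqrt(0 - 234627) = sqrt(-234627) = I*sqrt(234627)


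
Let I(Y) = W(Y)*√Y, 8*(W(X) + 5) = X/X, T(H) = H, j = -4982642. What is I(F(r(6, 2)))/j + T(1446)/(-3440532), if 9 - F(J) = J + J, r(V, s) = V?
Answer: -241/573422 + 39*I*√3/39861136 ≈ -0.00042028 + 1.6946e-6*I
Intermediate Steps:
W(X) = -39/8 (W(X) = -5 + (X/X)/8 = -5 + (⅛)*1 = -5 + ⅛ = -39/8)
F(J) = 9 - 2*J (F(J) = 9 - (J + J) = 9 - 2*J)
I(Y) = -39*√Y/8
I(F(r(6, 2)))/j + T(1446)/(-3440532) = -39*√(9 - 2*6)/8/(-4982642) + 1446/(-3440532) = -39*√(9 - 12)/8*(-1/4982642) + 1446*(-1/3440532) = -39*I*√3/8*(-1/4982642) - 241/573422 = 39*I*√3/39861136 - 241/573422 = -241/573422 + 39*I*√3/39861136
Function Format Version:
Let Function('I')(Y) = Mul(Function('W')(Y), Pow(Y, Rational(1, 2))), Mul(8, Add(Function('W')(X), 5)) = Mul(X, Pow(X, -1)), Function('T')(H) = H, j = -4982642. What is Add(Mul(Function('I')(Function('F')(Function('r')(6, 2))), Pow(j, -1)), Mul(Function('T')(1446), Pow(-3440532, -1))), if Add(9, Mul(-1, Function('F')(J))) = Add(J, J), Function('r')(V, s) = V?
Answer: Add(Rational(-241, 573422), Mul(Rational(39, 39861136), I, Pow(3, Rational(1, 2)))) ≈ Add(-0.00042028, Mul(1.6946e-6, I))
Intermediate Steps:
Function('W')(X) = Rational(-39, 8) (Function('W')(X) = Add(-5, Mul(Rational(1, 8), Mul(X, Pow(X, -1)))) = Add(-5, Mul(Rational(1, 8), 1)) = Add(-5, Rational(1, 8)) = Rational(-39, 8))
Function('F')(J) = Add(9, Mul(-2, J)) (Function('F')(J) = Add(9, Mul(-1, Add(J, J))) = Add(9, Mul(-1, Mul(2, J))) = Add(9, Mul(-2, J)))
Function('I')(Y) = Mul(Rational(-39, 8), Pow(Y, Rational(1, 2)))
Add(Mul(Function('I')(Function('F')(Function('r')(6, 2))), Pow(j, -1)), Mul(Function('T')(1446), Pow(-3440532, -1))) = Add(Mul(Mul(Rational(-39, 8), Pow(Add(9, Mul(-2, 6)), Rational(1, 2))), Pow(-4982642, -1)), Mul(1446, Pow(-3440532, -1))) = Add(Mul(Mul(Rational(-39, 8), Pow(Add(9, -12), Rational(1, 2))), Rational(-1, 4982642)), Mul(1446, Rational(-1, 3440532))) = Add(Mul(Mul(Rational(-39, 8), Pow(-3, Rational(1, 2))), Rational(-1, 4982642)), Rational(-241, 573422)) = Add(Mul(Mul(Rational(-39, 8), Mul(I, Pow(3, Rational(1, 2)))), Rational(-1, 4982642)), Rational(-241, 573422)) = Add(Mul(Mul(Rational(-39, 8), I, Pow(3, Rational(1, 2))), Rational(-1, 4982642)), Rational(-241, 573422)) = Add(Mul(Rational(39, 39861136), I, Pow(3, Rational(1, 2))), Rational(-241, 573422)) = Add(Rational(-241, 573422), Mul(Rational(39, 39861136), I, Pow(3, Rational(1, 2))))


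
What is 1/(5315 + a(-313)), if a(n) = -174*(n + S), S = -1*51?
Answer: 1/68651 ≈ 1.4566e-5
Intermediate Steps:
S = -51
a(n) = 8874 - 174*n (a(n) = -174*(n - 51) = -174*(-51 + n) = 8874 - 174*n)
1/(5315 + a(-313)) = 1/(5315 + (8874 - 174*(-313))) = 1/(5315 + (8874 + 54462)) = 1/(5315 + 63336) = 1/68651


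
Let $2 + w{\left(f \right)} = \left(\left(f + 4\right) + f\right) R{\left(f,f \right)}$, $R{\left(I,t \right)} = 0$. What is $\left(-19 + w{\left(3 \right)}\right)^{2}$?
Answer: $441$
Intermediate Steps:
$w{\left(f \right)} = -2$ ($w{\left(f \right)} = -2 + \left(\left(f + 4\right) + f\right) 0 = -2 + \left(\left(4 + f\right) + f\right) 0 = -2 + \left(4 + 2 f\right) 0 = -2 + 0 = -2$)
$\left(-19 + w{\left(3 \right)}\right)^{2} = \left(-19 - 2\right)^{2} = \left(-21\right)^{2} = 441$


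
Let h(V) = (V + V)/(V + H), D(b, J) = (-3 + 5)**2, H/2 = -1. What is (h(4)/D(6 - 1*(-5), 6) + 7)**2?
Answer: 64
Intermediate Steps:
H = -2 (H = 2*(-1) = -2)
D(b, J) = 4 (D(b, J) = 2**2 = 4)
h(V) = 2*V/(-2 + V) (h(V) = (V + V)/(V - 2) = (2*V)/(-2 + V) = 2*V/(-2 + V))
(h(4)/D(6 - 1*(-5), 6) + 7)**2 = ((2*4/(-2 + 4))/4 + 7)**2 = ((2*4/2)*(1/4) + 7)**2 = ((2*4*(1/2))*(1/4) + 7)**2 = (4*(1/4) + 7)**2 = (1 + 7)**2 = 8**2 = 64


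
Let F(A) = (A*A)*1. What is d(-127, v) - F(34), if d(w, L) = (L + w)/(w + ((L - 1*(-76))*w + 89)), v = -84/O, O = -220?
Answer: -619166288/535617 ≈ -1156.0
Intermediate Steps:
v = 21/55 (v = -84/(-220) = -84*(-1/220) = 21/55 ≈ 0.38182)
F(A) = A**2 (F(A) = A**2*1 = A**2)
d(w, L) = (L + w)/(89 + w + w*(76 + L)) (d(w, L) = (L + w)/(w + ((L + 76)*w + 89)) = (L + w)/(w + ((76 + L)*w + 89)) = (L + w)/(w + (w*(76 + L) + 89)) = (L + w)/(w + (89 + w*(76 + L))) = (L + w)/(89 + w + w*(76 + L)))
d(-127, v) - F(34) = (21/55 - 127)/(89 + 77*(-127) + (21/55)*(-127)) - 1*34**2 = -6964/55/(89 - 9779 - 2667/55) - 1*1156 = -6964/55/(-535617/55) - 1156 = -55/535617*(-6964/55) - 1156 = 6964/535617 - 1156 = -619166288/535617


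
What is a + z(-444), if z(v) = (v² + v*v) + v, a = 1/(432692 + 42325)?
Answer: 187074995077/475017 ≈ 3.9383e+5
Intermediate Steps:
a = 1/475017 ≈ 2.1052e-6
z(v) = v + 2*v² (z(v) = (v² + v²) + v = 2*v² + v = v + 2*v²)
a + z(-444) = 1/475017 - 444*(1 + 2*(-444)) = 1/475017 - 444*(1 - 888) = 1/475017 - 444*(-887) = 1/475017 + 393828 = 187074995077/475017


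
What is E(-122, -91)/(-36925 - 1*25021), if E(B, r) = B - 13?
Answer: 135/61946 ≈ 0.0021793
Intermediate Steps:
E(B, r) = -13 + B
E(-122, -91)/(-36925 - 1*25021) = (-13 - 122)/(-36925 - 1*25021) = -135/(-36925 - 25021) = -135/(-61946) = -135*(-1/61946) = 135/61946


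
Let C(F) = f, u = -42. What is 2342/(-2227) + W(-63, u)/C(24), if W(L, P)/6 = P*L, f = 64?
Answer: 8801491/35632 ≈ 247.01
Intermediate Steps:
W(L, P) = 6*L*P (W(L, P) = 6*(P*L) = 6*(L*P) = 6*L*P)
C(F) = 64
2342/(-2227) + W(-63, u)/C(24) = 2342/(-2227) + (6*(-63)*(-42))/64 = 2342*(-1/2227) + 15876*(1/64) = -2342/2227 + 3969/16 = 8801491/35632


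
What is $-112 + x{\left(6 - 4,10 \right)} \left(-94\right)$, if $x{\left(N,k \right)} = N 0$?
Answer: $-112$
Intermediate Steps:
$x{\left(N,k \right)} = 0$
$-112 + x{\left(6 - 4,10 \right)} \left(-94\right) = -112 + 0 \left(-94\right) = -112 + 0 = -112$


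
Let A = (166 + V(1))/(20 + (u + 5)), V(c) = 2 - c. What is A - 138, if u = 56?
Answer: -11011/81 ≈ -135.94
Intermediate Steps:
A = 167/81 (A = (166 + (2 - 1*1))/(20 + (56 + 5)) = (166 + (2 - 1))/(20 + 61) = (166 + 1)/81 = 167*(1/81) = 167/81 ≈ 2.0617)
A - 138 = 167/81 - 138 = -11011/81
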